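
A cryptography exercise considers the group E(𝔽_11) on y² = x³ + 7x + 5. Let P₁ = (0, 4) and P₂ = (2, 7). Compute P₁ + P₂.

(0, 4) + (2, 7). λ = (7 - 4)/(2 - 0) ≡ 3/2 mod 11. 2⁻¹ ≡ 6 (mod 11) since 2·6 = 12 ≡ 1, so λ ≡ 7.
  x = λ² - 0 - 2 = 49 - 2 ≡ 3; y = λ·(0 - 3) - 4 ≡ 8. → (3, 8)

(3, 8)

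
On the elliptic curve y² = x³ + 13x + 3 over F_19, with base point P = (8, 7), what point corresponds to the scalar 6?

Repeated addition: build up to 6P.
2P: tangent at (8, 7): λ = (3·8² + 13)/(2·7) ≡ 15/14. 14⁻¹ ≡ 15 (mod 19) since 14·15 = 210 ≡ 1, so λ ≡ 15·15 ≡ 16.
  x = λ² - 8 - 8 = 256 - 16 ≡ 12; y = λ·(8 - 12) - 7 ≡ 5. → (12, 5)
3P: (12, 5) + (8, 7). λ = (7 - 5)/(8 - 12) ≡ 2/15 mod 19. 15⁻¹ ≡ 14 (mod 19), so λ ≡ 9.
  x = λ² - 12 - 8 = 81 - 20 ≡ 4; y = λ·(12 - 4) - 5 ≡ 10. → (4, 10)
4P: (4, 10) + (8, 7). λ = (7 - 10)/(8 - 4) ≡ 16/4 mod 19. 4⁻¹ ≡ 5 (mod 19), so λ ≡ 4.
  x = λ² - 4 - 8 = 16 - 12 ≡ 4; y = λ·(4 - 4) - 10 ≡ 9. → (4, 9)
5P: (4, 9) + (8, 7). λ = (7 - 9)/(8 - 4) ≡ 17/4 mod 19. 4⁻¹ ≡ 5 (mod 19), so λ ≡ 9.
  x = λ² - 4 - 8 = 81 - 12 ≡ 12; y = λ·(4 - 12) - 9 ≡ 14. → (12, 14)
6P: (12, 14) + (8, 7). λ = (7 - 14)/(8 - 12) ≡ 12/15 mod 19. 15⁻¹ ≡ 14 (mod 19), so λ ≡ 16.
  x = λ² - 12 - 8 = 256 - 20 ≡ 8; y = λ·(12 - 8) - 14 ≡ 12. → (8, 12)

(8, 12)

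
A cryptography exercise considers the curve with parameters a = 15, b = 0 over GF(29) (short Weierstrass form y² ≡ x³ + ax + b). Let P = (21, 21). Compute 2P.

tangent at (21, 21): λ = (3·21² + 15)/(2·21) ≡ 4/13. 13⁻¹ ≡ 9 (mod 29), so λ ≡ 4·9 ≡ 7.
  x = λ² - 21 - 21 = 49 - 42 ≡ 7; y = λ·(21 - 7) - 21 ≡ 19. → (7, 19)

(7, 19)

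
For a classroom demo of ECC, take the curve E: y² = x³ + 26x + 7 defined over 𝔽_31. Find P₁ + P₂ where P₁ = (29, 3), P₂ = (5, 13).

(29, 3) + (5, 13). λ = (13 - 3)/(5 - 29) ≡ 10/7 mod 31. 7⁻¹ ≡ 9 (mod 31), so λ ≡ 28.
  x = λ² - 29 - 5 = 784 - 34 ≡ 6; y = λ·(29 - 6) - 3 ≡ 21. → (6, 21)

(6, 21)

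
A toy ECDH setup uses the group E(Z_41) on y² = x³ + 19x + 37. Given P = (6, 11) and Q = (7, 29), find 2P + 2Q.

(1, 4)

First 2P:
Repeated addition: build up to 2P.
2P: tangent at (6, 11): λ = (3·6² + 19)/(2·11) ≡ 4/22. 22⁻¹ ≡ 28 (mod 41), so λ ≡ 4·28 ≡ 30.
  x = λ² - 6 - 6 = 900 - 12 ≡ 27; y = λ·(6 - 27) - 11 ≡ 15. → (27, 15)
2P = (27, 15).
Next 2Q:
Repeated addition: build up to 2Q.
2Q: tangent at (7, 29): λ = (3·7² + 19)/(2·29) ≡ 2/17. 17⁻¹ ≡ 29 (mod 41) since 17·29 = 493 ≡ 1, so λ ≡ 2·29 ≡ 17.
  x = λ² - 7 - 7 = 289 - 14 ≡ 29; y = λ·(7 - 29) - 29 ≡ 7. → (29, 7)
2Q = (29, 7).
Finally 2P + 2Q:
(27, 15) + (29, 7). λ = (7 - 15)/(29 - 27) ≡ 33/2 mod 41. 2⁻¹ ≡ 21 (mod 41) since 2·21 = 42 ≡ 1, so λ ≡ 37.
  x = λ² - 27 - 29 = 1369 - 56 ≡ 1; y = λ·(27 - 1) - 15 ≡ 4. → (1, 4)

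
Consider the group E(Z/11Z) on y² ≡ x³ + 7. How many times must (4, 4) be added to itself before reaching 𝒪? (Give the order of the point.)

12

2P: tangent at (4, 4): λ = (3·4² + 0)/(2·4) ≡ 4/8. 8⁻¹ ≡ 7 (mod 11), so λ ≡ 4·7 ≡ 6.
  x = λ² - 4 - 4 = 36 - 8 ≡ 6; y = λ·(4 - 6) - 4 ≡ 6. → (6, 6)
3P: (6, 6) + (4, 4). λ = (4 - 6)/(4 - 6) ≡ 9/9 mod 11. 9⁻¹ ≡ 5 (mod 11) since 9·5 = 45 ≡ 1, so λ ≡ 1.
  x = λ² - 6 - 4 = 1 - 10 ≡ 2; y = λ·(6 - 2) - 6 ≡ 9. → (2, 9)
4P: (2, 9) + (4, 4). λ = (4 - 9)/(4 - 2) ≡ 6/2 mod 11. 2⁻¹ ≡ 6 (mod 11), so λ ≡ 3.
  x = λ² - 2 - 4 = 9 - 6 ≡ 3; y = λ·(2 - 3) - 9 ≡ 10. → (3, 10)
5P: (3, 10) + (4, 4). λ = (4 - 10)/(4 - 3) ≡ 5/1 mod 11. 1⁻¹ ≡ 1 (mod 11), so λ ≡ 5.
  x = λ² - 3 - 4 = 25 - 7 ≡ 7; y = λ·(3 - 7) - 10 ≡ 3. → (7, 3)
6P: (7, 3) + (4, 4). λ = (4 - 3)/(4 - 7) ≡ 1/8 mod 11. 8⁻¹ ≡ 7 (mod 11), so λ ≡ 7.
  x = λ² - 7 - 4 = 49 - 11 ≡ 5; y = λ·(7 - 5) - 3 ≡ 0. → (5, 0)
7P: (5, 0) + (4, 4). λ = (4 - 0)/(4 - 5) ≡ 4/10 mod 11. 10⁻¹ ≡ 10 (mod 11) since 10·10 = 100 ≡ 1, so λ ≡ 7.
  x = λ² - 5 - 4 = 49 - 9 ≡ 7; y = λ·(5 - 7) - 0 ≡ 8. → (7, 8)
8P: (7, 8) + (4, 4). λ = (4 - 8)/(4 - 7) ≡ 7/8 mod 11. 8⁻¹ ≡ 7 (mod 11) since 8·7 = 56 ≡ 1, so λ ≡ 5.
  x = λ² - 7 - 4 = 25 - 11 ≡ 3; y = λ·(7 - 3) - 8 ≡ 1. → (3, 1)
9P: (3, 1) + (4, 4). λ = (4 - 1)/(4 - 3) ≡ 3/1 mod 11. 1⁻¹ ≡ 1 (mod 11) since 1·1 = 1 ≡ 1, so λ ≡ 3.
  x = λ² - 3 - 4 = 9 - 7 ≡ 2; y = λ·(3 - 2) - 1 ≡ 2. → (2, 2)
10P: (2, 2) + (4, 4). λ = (4 - 2)/(4 - 2) ≡ 2/2 mod 11. 2⁻¹ ≡ 6 (mod 11), so λ ≡ 1.
  x = λ² - 2 - 4 = 1 - 6 ≡ 6; y = λ·(2 - 6) - 2 ≡ 5. → (6, 5)
11P: (6, 5) + (4, 4). λ = (4 - 5)/(4 - 6) ≡ 10/9 mod 11. 9⁻¹ ≡ 5 (mod 11) since 9·5 = 45 ≡ 1, so λ ≡ 6.
  x = λ² - 6 - 4 = 36 - 10 ≡ 4; y = λ·(6 - 4) - 5 ≡ 7. → (4, 7)
12P: (4, 7) + (4, 4): same x and y₁ ≡ -y₂, so the sum is 𝒪.
12P = 𝒪, so the order is 12.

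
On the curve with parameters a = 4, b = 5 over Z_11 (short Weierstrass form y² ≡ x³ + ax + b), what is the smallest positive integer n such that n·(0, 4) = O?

2P: tangent at (0, 4): λ = (3·0² + 4)/(2·4) ≡ 4/8. 8⁻¹ ≡ 7 (mod 11), so λ ≡ 4·7 ≡ 6.
  x = λ² - 0 - 0 = 36 - 0 ≡ 3; y = λ·(0 - 3) - 4 ≡ 0. → (3, 0)
3P: (3, 0) + (0, 4). λ = (4 - 0)/(0 - 3) ≡ 4/8 mod 11. 8⁻¹ ≡ 7 (mod 11) since 8·7 = 56 ≡ 1, so λ ≡ 6.
  x = λ² - 3 - 0 = 36 - 3 ≡ 0; y = λ·(3 - 0) - 0 ≡ 7. → (0, 7)
4P: (0, 7) + (0, 4): same x and y₁ ≡ -y₂, so the sum is O.
4P = O, so the order is 4.

4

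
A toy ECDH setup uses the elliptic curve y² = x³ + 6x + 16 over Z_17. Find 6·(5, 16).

Write G = (5, 16).
Repeated addition: build up to 6G.
2G: tangent at (5, 16): λ = (3·5² + 6)/(2·16) ≡ 13/15. 15⁻¹ ≡ 8 (mod 17) since 15·8 = 120 ≡ 1, so λ ≡ 13·8 ≡ 2.
  x = λ² - 5 - 5 = 4 - 10 ≡ 11; y = λ·(5 - 11) - 16 ≡ 6. → (11, 6)
3G: (11, 6) + (5, 16). λ = (16 - 6)/(5 - 11) ≡ 10/11 mod 17. 11⁻¹ ≡ 14 (mod 17), so λ ≡ 4.
  x = λ² - 11 - 5 = 16 - 16 ≡ 0; y = λ·(11 - 0) - 6 ≡ 4. → (0, 4)
4G: (0, 4) + (5, 16). λ = (16 - 4)/(5 - 0) ≡ 12/5 mod 17. 5⁻¹ ≡ 7 (mod 17), so λ ≡ 16.
  x = λ² - 0 - 5 = 256 - 5 ≡ 13; y = λ·(0 - 13) - 4 ≡ 9. → (13, 9)
5G: (13, 9) + (5, 16). λ = (16 - 9)/(5 - 13) ≡ 7/9 mod 17. 9⁻¹ ≡ 2 (mod 17), so λ ≡ 14.
  x = λ² - 13 - 5 = 196 - 18 ≡ 8; y = λ·(13 - 8) - 9 ≡ 10. → (8, 10)
6G: (8, 10) + (5, 16). λ = (16 - 10)/(5 - 8) ≡ 6/14 mod 17. 14⁻¹ ≡ 11 (mod 17), so λ ≡ 15.
  x = λ² - 8 - 5 = 225 - 13 ≡ 8; y = λ·(8 - 8) - 10 ≡ 7. → (8, 7)

(8, 7)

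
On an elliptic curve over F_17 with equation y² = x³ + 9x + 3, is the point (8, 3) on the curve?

y² = 3² ≡ 9; x³ + 9x + 3 = 587 ≡ 9 (mod 17). 9 = 9.

yes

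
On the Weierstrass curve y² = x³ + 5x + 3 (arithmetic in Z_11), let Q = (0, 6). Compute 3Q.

Repeated addition: build up to 3Q.
2Q: tangent at (0, 6): λ = (3·0² + 5)/(2·6) ≡ 5/1. 1⁻¹ ≡ 1 (mod 11) since 1·1 = 1 ≡ 1, so λ ≡ 5·1 ≡ 5.
  x = λ² - 0 - 0 = 25 - 0 ≡ 3; y = λ·(0 - 3) - 6 ≡ 1. → (3, 1)
3Q: (3, 1) + (0, 6). λ = (6 - 1)/(0 - 3) ≡ 5/8 mod 11. 8⁻¹ ≡ 7 (mod 11) since 8·7 = 56 ≡ 1, so λ ≡ 2.
  x = λ² - 3 - 0 = 4 - 3 ≡ 1; y = λ·(3 - 1) - 1 ≡ 3. → (1, 3)

(1, 3)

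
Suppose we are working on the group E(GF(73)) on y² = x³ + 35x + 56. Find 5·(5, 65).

Write Q = (5, 65).
Repeated addition: build up to 5Q.
2Q: tangent at (5, 65): λ = (3·5² + 35)/(2·65) ≡ 37/57. 57⁻¹ ≡ 41 (mod 73), so λ ≡ 37·41 ≡ 57.
  x = λ² - 5 - 5 = 3249 - 10 ≡ 27; y = λ·(5 - 27) - 65 ≡ 68. → (27, 68)
3Q: (27, 68) + (5, 65). λ = (65 - 68)/(5 - 27) ≡ 70/51 mod 73. 51⁻¹ ≡ 63 (mod 73), so λ ≡ 30.
  x = λ² - 27 - 5 = 900 - 32 ≡ 65; y = λ·(27 - 65) - 68 ≡ 33. → (65, 33)
4Q: (65, 33) + (5, 65). λ = (65 - 33)/(5 - 65) ≡ 32/13 mod 73. 13⁻¹ ≡ 45 (mod 73) since 13·45 = 585 ≡ 1, so λ ≡ 53.
  x = λ² - 65 - 5 = 2809 - 70 ≡ 38; y = λ·(65 - 38) - 33 ≡ 11. → (38, 11)
5Q: (38, 11) + (5, 65). λ = (65 - 11)/(5 - 38) ≡ 54/40 mod 73. 40⁻¹ ≡ 42 (mod 73), so λ ≡ 5.
  x = λ² - 38 - 5 = 25 - 43 ≡ 55; y = λ·(38 - 55) - 11 ≡ 50. → (55, 50)

(55, 50)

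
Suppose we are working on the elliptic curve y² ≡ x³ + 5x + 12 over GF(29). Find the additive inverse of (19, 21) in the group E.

-(19, 21) = (19, -21 mod 29) = (19, 8).

(19, 8)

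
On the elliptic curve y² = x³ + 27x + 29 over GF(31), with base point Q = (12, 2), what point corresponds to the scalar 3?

(9, 28)

Repeated addition: build up to 3Q.
2Q: tangent at (12, 2): λ = (3·12² + 27)/(2·2) ≡ 25/4. 4⁻¹ ≡ 8 (mod 31) since 4·8 = 32 ≡ 1, so λ ≡ 25·8 ≡ 14.
  x = λ² - 12 - 12 = 196 - 24 ≡ 17; y = λ·(12 - 17) - 2 ≡ 21. → (17, 21)
3Q: (17, 21) + (12, 2). λ = (2 - 21)/(12 - 17) ≡ 12/26 mod 31. 26⁻¹ ≡ 6 (mod 31), so λ ≡ 10.
  x = λ² - 17 - 12 = 100 - 29 ≡ 9; y = λ·(17 - 9) - 21 ≡ 28. → (9, 28)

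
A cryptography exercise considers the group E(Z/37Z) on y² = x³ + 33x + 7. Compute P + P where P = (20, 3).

(1, 35)

tangent at (20, 3): λ = (3·20² + 33)/(2·3) ≡ 12/6. 6⁻¹ ≡ 31 (mod 37), so λ ≡ 12·31 ≡ 2.
  x = λ² - 20 - 20 = 4 - 40 ≡ 1; y = λ·(20 - 1) - 3 ≡ 35. → (1, 35)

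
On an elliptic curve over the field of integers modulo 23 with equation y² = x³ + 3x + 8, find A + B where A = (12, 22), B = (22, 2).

(12, 22) + (22, 2). λ = (2 - 22)/(22 - 12) ≡ 3/10 mod 23. 10⁻¹ ≡ 7 (mod 23), so λ ≡ 21.
  x = λ² - 12 - 22 = 441 - 34 ≡ 16; y = λ·(12 - 16) - 22 ≡ 9. → (16, 9)

(16, 9)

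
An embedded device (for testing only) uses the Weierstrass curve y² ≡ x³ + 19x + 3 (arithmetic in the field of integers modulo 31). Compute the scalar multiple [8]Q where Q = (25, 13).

Repeated addition: build up to 8Q.
2Q: tangent at (25, 13): λ = (3·25² + 19)/(2·13) ≡ 3/26. 26⁻¹ ≡ 6 (mod 31), so λ ≡ 3·6 ≡ 18.
  x = λ² - 25 - 25 = 324 - 50 ≡ 26; y = λ·(25 - 26) - 13 ≡ 0. → (26, 0)
3Q: (26, 0) + (25, 13). λ = (13 - 0)/(25 - 26) ≡ 13/30 mod 31. 30⁻¹ ≡ 30 (mod 31), so λ ≡ 18.
  x = λ² - 26 - 25 = 324 - 51 ≡ 25; y = λ·(26 - 25) - 0 ≡ 18. → (25, 18)
4Q: (25, 18) + (25, 13): same x and y₁ ≡ -y₂, so the sum is O.
5Q: O + (25, 13) = (25, 13) (identity).
6Q: tangent at (25, 13): λ = (3·25² + 19)/(2·13) ≡ 3/26. 26⁻¹ ≡ 6 (mod 31), so λ ≡ 3·6 ≡ 18.
  x = λ² - 25 - 25 = 324 - 50 ≡ 26; y = λ·(25 - 26) - 13 ≡ 0. → (26, 0)
7Q: (26, 0) + (25, 13). λ = (13 - 0)/(25 - 26) ≡ 13/30 mod 31. 30⁻¹ ≡ 30 (mod 31) since 30·30 = 900 ≡ 1, so λ ≡ 18.
  x = λ² - 26 - 25 = 324 - 51 ≡ 25; y = λ·(26 - 25) - 0 ≡ 18. → (25, 18)
8Q: (25, 18) + (25, 13): same x and y₁ ≡ -y₂, so the sum is O.

O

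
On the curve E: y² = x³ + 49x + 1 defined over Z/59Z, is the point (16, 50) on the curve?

no

y² = 50² ≡ 22; x³ + 49x + 1 = 4881 ≡ 43 (mod 59). 22 ≠ 43.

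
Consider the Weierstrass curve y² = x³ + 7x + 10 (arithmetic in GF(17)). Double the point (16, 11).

tangent at (16, 11): λ = (3·16² + 7)/(2·11) ≡ 10/5. 5⁻¹ ≡ 7 (mod 17) since 5·7 = 35 ≡ 1, so λ ≡ 10·7 ≡ 2.
  x = λ² - 16 - 16 = 4 - 32 ≡ 6; y = λ·(16 - 6) - 11 ≡ 9. → (6, 9)

(6, 9)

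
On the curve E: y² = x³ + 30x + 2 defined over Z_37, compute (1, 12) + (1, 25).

O

The two points share x = 1 and their y-coordinates satisfy 12 + 25 ≡ 0 (mod 37), so they are inverses. Their sum is O.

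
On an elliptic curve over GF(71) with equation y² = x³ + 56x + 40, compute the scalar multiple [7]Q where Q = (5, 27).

(21, 18)

Double-and-add on 7 = (111)₂. Start with Q = (5, 27) for the leading 1-bit.
double: tangent at (5, 27): λ = (3·5² + 56)/(2·27) ≡ 60/54. 54⁻¹ ≡ 25 (mod 71), so λ ≡ 60·25 ≡ 9.
  x = λ² - 5 - 5 = 81 - 10 ≡ 0; y = λ·(5 - 0) - 27 ≡ 18. → (0, 18)
add Q: (0, 18) + (5, 27). λ = (27 - 18)/(5 - 0) ≡ 9/5 mod 71. 5⁻¹ ≡ 57 (mod 71), so λ ≡ 16.
  x = λ² - 0 - 5 = 256 - 5 ≡ 38; y = λ·(0 - 38) - 18 ≡ 13. → (38, 13)
double: tangent at (38, 13): λ = (3·38² + 56)/(2·13) ≡ 57/26. 26⁻¹ ≡ 41 (mod 71), so λ ≡ 57·41 ≡ 65.
  x = λ² - 38 - 38 = 4225 - 76 ≡ 31; y = λ·(38 - 31) - 13 ≡ 16. → (31, 16)
add Q: (31, 16) + (5, 27). λ = (27 - 16)/(5 - 31) ≡ 11/45 mod 71. 45⁻¹ ≡ 30 (mod 71) since 45·30 = 1350 ≡ 1, so λ ≡ 46.
  x = λ² - 31 - 5 = 2116 - 36 ≡ 21; y = λ·(31 - 21) - 16 ≡ 18. → (21, 18)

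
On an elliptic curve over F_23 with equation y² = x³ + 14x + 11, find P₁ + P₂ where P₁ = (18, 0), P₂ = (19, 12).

(18, 0) + (19, 12). λ = (12 - 0)/(19 - 18) ≡ 12/1 mod 23. 1⁻¹ ≡ 1 (mod 23) since 1·1 = 1 ≡ 1, so λ ≡ 12.
  x = λ² - 18 - 19 = 144 - 37 ≡ 15; y = λ·(18 - 15) - 0 ≡ 13. → (15, 13)

(15, 13)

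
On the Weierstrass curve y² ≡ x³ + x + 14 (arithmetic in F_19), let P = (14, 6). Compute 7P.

Double-and-add on 7 = (111)₂. Start with P = (14, 6) for the leading 1-bit.
double: tangent at (14, 6): λ = (3·14² + 1)/(2·6) ≡ 0/12. 12⁻¹ ≡ 8 (mod 19) since 12·8 = 96 ≡ 1, so λ ≡ 0·8 ≡ 0.
  x = λ² - 14 - 14 = 0 - 28 ≡ 10; y = λ·(14 - 10) - 6 ≡ 13. → (10, 13)
add P: (10, 13) + (14, 6). λ = (6 - 13)/(14 - 10) ≡ 12/4 mod 19. 4⁻¹ ≡ 5 (mod 19) since 4·5 = 20 ≡ 1, so λ ≡ 3.
  x = λ² - 10 - 14 = 9 - 24 ≡ 4; y = λ·(10 - 4) - 13 ≡ 5. → (4, 5)
double: tangent at (4, 5): λ = (3·4² + 1)/(2·5) ≡ 11/10. 10⁻¹ ≡ 2 (mod 19), so λ ≡ 11·2 ≡ 3.
  x = λ² - 4 - 4 = 9 - 8 ≡ 1; y = λ·(4 - 1) - 5 ≡ 4. → (1, 4)
add P: (1, 4) + (14, 6). λ = (6 - 4)/(14 - 1) ≡ 2/13 mod 19. 13⁻¹ ≡ 3 (mod 19), so λ ≡ 6.
  x = λ² - 1 - 14 = 36 - 15 ≡ 2; y = λ·(1 - 2) - 4 ≡ 9. → (2, 9)

(2, 9)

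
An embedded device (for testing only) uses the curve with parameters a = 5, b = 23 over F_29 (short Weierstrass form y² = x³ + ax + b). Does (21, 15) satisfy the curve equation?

y² = 15² ≡ 22; x³ + 5x + 23 = 9389 ≡ 22 (mod 29). 22 = 22.

yes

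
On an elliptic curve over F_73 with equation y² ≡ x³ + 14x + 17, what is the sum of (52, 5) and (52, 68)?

O

The two points share x = 52 and their y-coordinates satisfy 5 + 68 ≡ 0 (mod 73), so they are inverses. Their sum is 𝒪.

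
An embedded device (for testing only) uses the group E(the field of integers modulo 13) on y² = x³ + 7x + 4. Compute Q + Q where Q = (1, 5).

(12, 10)

tangent at (1, 5): λ = (3·1² + 7)/(2·5) ≡ 10/10. 10⁻¹ ≡ 4 (mod 13) since 10·4 = 40 ≡ 1, so λ ≡ 10·4 ≡ 1.
  x = λ² - 1 - 1 = 1 - 2 ≡ 12; y = λ·(1 - 12) - 5 ≡ 10. → (12, 10)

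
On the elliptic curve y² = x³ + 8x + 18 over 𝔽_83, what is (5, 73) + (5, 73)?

tangent at (5, 73): λ = (3·5² + 8)/(2·73) ≡ 0/63. 63⁻¹ ≡ 29 (mod 83) since 63·29 = 1827 ≡ 1, so λ ≡ 0·29 ≡ 0.
  x = λ² - 5 - 5 = 0 - 10 ≡ 73; y = λ·(5 - 73) - 73 ≡ 10. → (73, 10)

(73, 10)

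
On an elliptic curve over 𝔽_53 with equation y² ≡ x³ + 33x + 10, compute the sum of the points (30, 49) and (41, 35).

(41, 18)

(30, 49) + (41, 35). λ = (35 - 49)/(41 - 30) ≡ 39/11 mod 53. 11⁻¹ ≡ 29 (mod 53), so λ ≡ 18.
  x = λ² - 30 - 41 = 324 - 71 ≡ 41; y = λ·(30 - 41) - 49 ≡ 18. → (41, 18)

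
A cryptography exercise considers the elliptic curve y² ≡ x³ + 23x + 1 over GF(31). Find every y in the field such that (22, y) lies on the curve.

x³ + 23x + 1 = 11155 ≡ 26 (mod 31).
26 is a non-residue mod 31; no y exists.

none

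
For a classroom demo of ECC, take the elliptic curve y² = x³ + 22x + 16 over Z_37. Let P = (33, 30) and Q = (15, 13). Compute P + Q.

(33, 30) + (15, 13). λ = (13 - 30)/(15 - 33) ≡ 20/19 mod 37. 19⁻¹ ≡ 2 (mod 37), so λ ≡ 3.
  x = λ² - 33 - 15 = 9 - 48 ≡ 35; y = λ·(33 - 35) - 30 ≡ 1. → (35, 1)

(35, 1)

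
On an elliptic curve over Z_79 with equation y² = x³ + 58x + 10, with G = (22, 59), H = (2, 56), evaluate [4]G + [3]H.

(14, 66)

First 4G:
Double-and-add on 4 = (100)₂. Start with G = (22, 59) for the leading 1-bit.
double: tangent at (22, 59): λ = (3·22² + 58)/(2·59) ≡ 9/39. 39⁻¹ ≡ 77 (mod 79), so λ ≡ 9·77 ≡ 61.
  x = λ² - 22 - 22 = 3721 - 44 ≡ 43; y = λ·(22 - 43) - 59 ≡ 3. → (43, 3)
double: tangent at (43, 3): λ = (3·43² + 58)/(2·3) ≡ 75/6. 6⁻¹ ≡ 66 (mod 79), so λ ≡ 75·66 ≡ 52.
  x = λ² - 43 - 43 = 2704 - 86 ≡ 11; y = λ·(43 - 11) - 3 ≡ 2. → (11, 2)
4G = (11, 2).
Next 3H:
Repeated addition: build up to 3H.
2H: tangent at (2, 56): λ = (3·2² + 58)/(2·56) ≡ 70/33. 33⁻¹ ≡ 12 (mod 79), so λ ≡ 70·12 ≡ 50.
  x = λ² - 2 - 2 = 2500 - 4 ≡ 47; y = λ·(2 - 47) - 56 ≡ 64. → (47, 64)
3H: (47, 64) + (2, 56). λ = (56 - 64)/(2 - 47) ≡ 71/34 mod 79. 34⁻¹ ≡ 7 (mod 79) since 34·7 = 238 ≡ 1, so λ ≡ 23.
  x = λ² - 47 - 2 = 529 - 49 ≡ 6; y = λ·(47 - 6) - 64 ≡ 10. → (6, 10)
3H = (6, 10).
Finally 4G + 3H:
(11, 2) + (6, 10). λ = (10 - 2)/(6 - 11) ≡ 8/74 mod 79. 74⁻¹ ≡ 63 (mod 79) since 74·63 = 4662 ≡ 1, so λ ≡ 30.
  x = λ² - 11 - 6 = 900 - 17 ≡ 14; y = λ·(11 - 14) - 2 ≡ 66. → (14, 66)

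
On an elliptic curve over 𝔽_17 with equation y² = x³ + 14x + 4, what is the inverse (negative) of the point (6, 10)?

(6, 7)

-(6, 10) = (6, -10 mod 17) = (6, 7).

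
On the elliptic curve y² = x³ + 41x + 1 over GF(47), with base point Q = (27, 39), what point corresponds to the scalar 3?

Repeated addition: build up to 3Q.
2Q: tangent at (27, 39): λ = (3·27² + 41)/(2·39) ≡ 19/31. 31⁻¹ ≡ 44 (mod 47), so λ ≡ 19·44 ≡ 37.
  x = λ² - 27 - 27 = 1369 - 54 ≡ 46; y = λ·(27 - 46) - 39 ≡ 10. → (46, 10)
3Q: (46, 10) + (27, 39). λ = (39 - 10)/(27 - 46) ≡ 29/28 mod 47. 28⁻¹ ≡ 42 (mod 47), so λ ≡ 43.
  x = λ² - 46 - 27 = 1849 - 73 ≡ 37; y = λ·(46 - 37) - 10 ≡ 1. → (37, 1)

(37, 1)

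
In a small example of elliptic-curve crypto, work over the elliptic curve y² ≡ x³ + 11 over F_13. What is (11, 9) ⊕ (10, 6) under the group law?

(11, 9) + (10, 6). λ = (6 - 9)/(10 - 11) ≡ 10/12 mod 13. 12⁻¹ ≡ 12 (mod 13), so λ ≡ 3.
  x = λ² - 11 - 10 = 9 - 21 ≡ 1; y = λ·(11 - 1) - 9 ≡ 8. → (1, 8)

(1, 8)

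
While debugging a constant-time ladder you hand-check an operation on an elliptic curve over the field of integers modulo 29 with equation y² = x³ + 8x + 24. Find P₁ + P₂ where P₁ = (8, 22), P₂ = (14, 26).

(8, 22) + (14, 26). λ = (26 - 22)/(14 - 8) ≡ 4/6 mod 29. 6⁻¹ ≡ 5 (mod 29), so λ ≡ 20.
  x = λ² - 8 - 14 = 400 - 22 ≡ 1; y = λ·(8 - 1) - 22 ≡ 2. → (1, 2)

(1, 2)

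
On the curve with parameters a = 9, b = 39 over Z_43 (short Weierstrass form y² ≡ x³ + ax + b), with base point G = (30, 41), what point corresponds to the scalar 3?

(31, 3)

Repeated addition: build up to 3G.
2G: tangent at (30, 41): λ = (3·30² + 9)/(2·41) ≡ 0/39. 39⁻¹ ≡ 32 (mod 43), so λ ≡ 0·32 ≡ 0.
  x = λ² - 30 - 30 = 0 - 60 ≡ 26; y = λ·(30 - 26) - 41 ≡ 2. → (26, 2)
3G: (26, 2) + (30, 41). λ = (41 - 2)/(30 - 26) ≡ 39/4 mod 43. 4⁻¹ ≡ 11 (mod 43), so λ ≡ 42.
  x = λ² - 26 - 30 = 1764 - 56 ≡ 31; y = λ·(26 - 31) - 2 ≡ 3. → (31, 3)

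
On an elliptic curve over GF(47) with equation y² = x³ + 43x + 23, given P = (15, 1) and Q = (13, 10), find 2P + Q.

First 2P:
Repeated addition: build up to 2P.
2P: tangent at (15, 1): λ = (3·15² + 43)/(2·1) ≡ 13/2. 2⁻¹ ≡ 24 (mod 47) since 2·24 = 48 ≡ 1, so λ ≡ 13·24 ≡ 30.
  x = λ² - 15 - 15 = 900 - 30 ≡ 24; y = λ·(15 - 24) - 1 ≡ 11. → (24, 11)
2P = (24, 11).
Finally 2P + Q:
(24, 11) + (13, 10). λ = (10 - 11)/(13 - 24) ≡ 46/36 mod 47. 36⁻¹ ≡ 17 (mod 47), so λ ≡ 30.
  x = λ² - 24 - 13 = 900 - 37 ≡ 17; y = λ·(24 - 17) - 11 ≡ 11. → (17, 11)

(17, 11)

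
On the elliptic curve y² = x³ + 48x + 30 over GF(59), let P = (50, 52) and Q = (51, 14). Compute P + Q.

(45, 53)

(50, 52) + (51, 14). λ = (14 - 52)/(51 - 50) ≡ 21/1 mod 59. 1⁻¹ ≡ 1 (mod 59), so λ ≡ 21.
  x = λ² - 50 - 51 = 441 - 101 ≡ 45; y = λ·(50 - 45) - 52 ≡ 53. → (45, 53)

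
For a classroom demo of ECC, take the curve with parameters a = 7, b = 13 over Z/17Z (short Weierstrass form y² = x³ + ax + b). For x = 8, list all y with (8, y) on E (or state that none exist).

none

x³ + 7x + 13 = 581 ≡ 3 (mod 17).
3 is a non-residue mod 17; no y exists.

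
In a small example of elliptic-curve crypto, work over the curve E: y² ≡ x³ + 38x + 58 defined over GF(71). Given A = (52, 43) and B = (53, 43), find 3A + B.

(55, 18)

First 3A:
Repeated addition: build up to 3A.
2A: tangent at (52, 43): λ = (3·52² + 38)/(2·43) ≡ 56/15. 15⁻¹ ≡ 19 (mod 71), so λ ≡ 56·19 ≡ 70.
  x = λ² - 52 - 52 = 4900 - 104 ≡ 39; y = λ·(52 - 39) - 43 ≡ 15. → (39, 15)
3A: (39, 15) + (52, 43). λ = (43 - 15)/(52 - 39) ≡ 28/13 mod 71. 13⁻¹ ≡ 11 (mod 71), so λ ≡ 24.
  x = λ² - 39 - 52 = 576 - 91 ≡ 59; y = λ·(39 - 59) - 15 ≡ 2. → (59, 2)
3A = (59, 2).
Finally 3A + B:
(59, 2) + (53, 43). λ = (43 - 2)/(53 - 59) ≡ 41/65 mod 71. 65⁻¹ ≡ 59 (mod 71), so λ ≡ 5.
  x = λ² - 59 - 53 = 25 - 112 ≡ 55; y = λ·(59 - 55) - 2 ≡ 18. → (55, 18)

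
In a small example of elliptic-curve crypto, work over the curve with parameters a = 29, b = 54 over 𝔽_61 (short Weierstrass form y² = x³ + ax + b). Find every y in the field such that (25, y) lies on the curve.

19, 42

x³ + 29x + 54 = 16404 ≡ 56 (mod 61).
Square roots of 56 mod 61: 19 and 42 (since 19² = 361 ≡ 56).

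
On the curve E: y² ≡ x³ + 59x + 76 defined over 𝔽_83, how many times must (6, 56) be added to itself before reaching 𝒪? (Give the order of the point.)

11

2P: tangent at (6, 56): λ = (3·6² + 59)/(2·56) ≡ 1/29. 29⁻¹ ≡ 63 (mod 83), so λ ≡ 1·63 ≡ 63.
  x = λ² - 6 - 6 = 3969 - 12 ≡ 56; y = λ·(6 - 56) - 56 ≡ 31. → (56, 31)
3P: (56, 31) + (6, 56). λ = (56 - 31)/(6 - 56) ≡ 25/33 mod 83. 33⁻¹ ≡ 78 (mod 83) since 33·78 = 2574 ≡ 1, so λ ≡ 41.
  x = λ² - 56 - 6 = 1681 - 62 ≡ 42; y = λ·(56 - 42) - 31 ≡ 45. → (42, 45)
4P: (42, 45) + (6, 56). λ = (56 - 45)/(6 - 42) ≡ 11/47 mod 83. 47⁻¹ ≡ 53 (mod 83), so λ ≡ 2.
  x = λ² - 42 - 6 = 4 - 48 ≡ 39; y = λ·(42 - 39) - 45 ≡ 44. → (39, 44)
5P: (39, 44) + (6, 56). λ = (56 - 44)/(6 - 39) ≡ 12/50 mod 83. 50⁻¹ ≡ 5 (mod 83) since 50·5 = 250 ≡ 1, so λ ≡ 60.
  x = λ² - 39 - 6 = 3600 - 45 ≡ 69; y = λ·(39 - 69) - 44 ≡ 65. → (69, 65)
6P: (69, 65) + (6, 56). λ = (56 - 65)/(6 - 69) ≡ 74/20 mod 83. 20⁻¹ ≡ 54 (mod 83), so λ ≡ 12.
  x = λ² - 69 - 6 = 144 - 75 ≡ 69; y = λ·(69 - 69) - 65 ≡ 18. → (69, 18)
7P: (69, 18) + (6, 56). λ = (56 - 18)/(6 - 69) ≡ 38/20 mod 83. 20⁻¹ ≡ 54 (mod 83), so λ ≡ 60.
  x = λ² - 69 - 6 = 3600 - 75 ≡ 39; y = λ·(69 - 39) - 18 ≡ 39. → (39, 39)
8P: (39, 39) + (6, 56). λ = (56 - 39)/(6 - 39) ≡ 17/50 mod 83. 50⁻¹ ≡ 5 (mod 83) since 50·5 = 250 ≡ 1, so λ ≡ 2.
  x = λ² - 39 - 6 = 4 - 45 ≡ 42; y = λ·(39 - 42) - 39 ≡ 38. → (42, 38)
9P: (42, 38) + (6, 56). λ = (56 - 38)/(6 - 42) ≡ 18/47 mod 83. 47⁻¹ ≡ 53 (mod 83), so λ ≡ 41.
  x = λ² - 42 - 6 = 1681 - 48 ≡ 56; y = λ·(42 - 56) - 38 ≡ 52. → (56, 52)
10P: (56, 52) + (6, 56). λ = (56 - 52)/(6 - 56) ≡ 4/33 mod 83. 33⁻¹ ≡ 78 (mod 83), so λ ≡ 63.
  x = λ² - 56 - 6 = 3969 - 62 ≡ 6; y = λ·(56 - 6) - 52 ≡ 27. → (6, 27)
11P: (6, 27) + (6, 56): same x and y₁ ≡ -y₂, so the sum is 𝒪.
11P = 𝒪, so the order is 11.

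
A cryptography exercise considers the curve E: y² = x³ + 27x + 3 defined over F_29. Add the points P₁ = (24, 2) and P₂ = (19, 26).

(24, 2) + (19, 26). λ = (26 - 2)/(19 - 24) ≡ 24/24 mod 29. 24⁻¹ ≡ 23 (mod 29) since 24·23 = 552 ≡ 1, so λ ≡ 1.
  x = λ² - 24 - 19 = 1 - 43 ≡ 16; y = λ·(24 - 16) - 2 ≡ 6. → (16, 6)

(16, 6)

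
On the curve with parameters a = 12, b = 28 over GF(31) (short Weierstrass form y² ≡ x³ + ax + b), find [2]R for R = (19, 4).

(12, 28)

tangent at (19, 4): λ = (3·19² + 12)/(2·4) ≡ 10/8. 8⁻¹ ≡ 4 (mod 31), so λ ≡ 10·4 ≡ 9.
  x = λ² - 19 - 19 = 81 - 38 ≡ 12; y = λ·(19 - 12) - 4 ≡ 28. → (12, 28)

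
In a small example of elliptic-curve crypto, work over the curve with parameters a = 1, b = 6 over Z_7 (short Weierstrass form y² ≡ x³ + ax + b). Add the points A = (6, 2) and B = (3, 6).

(6, 5)

(6, 2) + (3, 6). λ = (6 - 2)/(3 - 6) ≡ 4/4 mod 7. 4⁻¹ ≡ 2 (mod 7) since 4·2 = 8 ≡ 1, so λ ≡ 1.
  x = λ² - 6 - 3 = 1 - 9 ≡ 6; y = λ·(6 - 6) - 2 ≡ 5. → (6, 5)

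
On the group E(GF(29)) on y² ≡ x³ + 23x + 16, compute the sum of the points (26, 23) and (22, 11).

(26, 23) + (22, 11). λ = (11 - 23)/(22 - 26) ≡ 17/25 mod 29. 25⁻¹ ≡ 7 (mod 29), so λ ≡ 3.
  x = λ² - 26 - 22 = 9 - 48 ≡ 19; y = λ·(26 - 19) - 23 ≡ 27. → (19, 27)

(19, 27)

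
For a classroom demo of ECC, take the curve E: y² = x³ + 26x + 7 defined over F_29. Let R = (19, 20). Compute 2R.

(24, 19)

tangent at (19, 20): λ = (3·19² + 26)/(2·20) ≡ 7/11. 11⁻¹ ≡ 8 (mod 29), so λ ≡ 7·8 ≡ 27.
  x = λ² - 19 - 19 = 729 - 38 ≡ 24; y = λ·(19 - 24) - 20 ≡ 19. → (24, 19)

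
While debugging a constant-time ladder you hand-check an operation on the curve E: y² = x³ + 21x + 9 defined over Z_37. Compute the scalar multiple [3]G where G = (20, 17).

Repeated addition: build up to 3G.
2G: tangent at (20, 17): λ = (3·20² + 21)/(2·17) ≡ 0/34. 34⁻¹ ≡ 12 (mod 37), so λ ≡ 0·12 ≡ 0.
  x = λ² - 20 - 20 = 0 - 40 ≡ 34; y = λ·(20 - 34) - 17 ≡ 20. → (34, 20)
3G: (34, 20) + (20, 17). λ = (17 - 20)/(20 - 34) ≡ 34/23 mod 37. 23⁻¹ ≡ 29 (mod 37), so λ ≡ 24.
  x = λ² - 34 - 20 = 576 - 54 ≡ 4; y = λ·(34 - 4) - 20 ≡ 34. → (4, 34)

(4, 34)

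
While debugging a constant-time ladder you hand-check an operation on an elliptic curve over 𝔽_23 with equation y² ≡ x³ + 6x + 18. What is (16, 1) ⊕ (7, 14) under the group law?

(16, 22)

(16, 1) + (7, 14). λ = (14 - 1)/(7 - 16) ≡ 13/14 mod 23. 14⁻¹ ≡ 5 (mod 23) since 14·5 = 70 ≡ 1, so λ ≡ 19.
  x = λ² - 16 - 7 = 361 - 23 ≡ 16; y = λ·(16 - 16) - 1 ≡ 22. → (16, 22)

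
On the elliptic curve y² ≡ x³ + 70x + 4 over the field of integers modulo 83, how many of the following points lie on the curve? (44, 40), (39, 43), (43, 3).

(44, 40): 40² ≡ 23, rhs ≡ 39 → off.
(39, 43): 43² ≡ 23, rhs ≡ 52 → off.
(43, 3): 3² ≡ 9, rhs ≡ 19 → off.

0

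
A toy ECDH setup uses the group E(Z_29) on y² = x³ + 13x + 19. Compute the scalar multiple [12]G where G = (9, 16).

Double-and-add on 12 = (1100)₂. Start with G = (9, 16) for the leading 1-bit.
double: tangent at (9, 16): λ = (3·9² + 13)/(2·16) ≡ 24/3. 3⁻¹ ≡ 10 (mod 29), so λ ≡ 24·10 ≡ 8.
  x = λ² - 9 - 9 = 64 - 18 ≡ 17; y = λ·(9 - 17) - 16 ≡ 7. → (17, 7)
add G: (17, 7) + (9, 16). λ = (16 - 7)/(9 - 17) ≡ 9/21 mod 29. 21⁻¹ ≡ 18 (mod 29) since 21·18 = 378 ≡ 1, so λ ≡ 17.
  x = λ² - 17 - 9 = 289 - 26 ≡ 2; y = λ·(17 - 2) - 7 ≡ 16. → (2, 16)
double: tangent at (2, 16): λ = (3·2² + 13)/(2·16) ≡ 25/3. 3⁻¹ ≡ 10 (mod 29) since 3·10 = 30 ≡ 1, so λ ≡ 25·10 ≡ 18.
  x = λ² - 2 - 2 = 324 - 4 ≡ 1; y = λ·(2 - 1) - 16 ≡ 2. → (1, 2)
double: tangent at (1, 2): λ = (3·1² + 13)/(2·2) ≡ 16/4. 4⁻¹ ≡ 22 (mod 29), so λ ≡ 16·22 ≡ 4.
  x = λ² - 1 - 1 = 16 - 2 ≡ 14; y = λ·(1 - 14) - 2 ≡ 4. → (14, 4)

(14, 4)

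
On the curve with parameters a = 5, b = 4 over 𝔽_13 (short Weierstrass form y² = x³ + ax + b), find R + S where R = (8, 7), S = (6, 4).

(11, 8)

(8, 7) + (6, 4). λ = (4 - 7)/(6 - 8) ≡ 10/11 mod 13. 11⁻¹ ≡ 6 (mod 13), so λ ≡ 8.
  x = λ² - 8 - 6 = 64 - 14 ≡ 11; y = λ·(8 - 11) - 7 ≡ 8. → (11, 8)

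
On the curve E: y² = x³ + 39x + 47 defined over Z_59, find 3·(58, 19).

(20, 53)

Write G = (58, 19).
Repeated addition: build up to 3G.
2G: tangent at (58, 19): λ = (3·58² + 39)/(2·19) ≡ 42/38. 38⁻¹ ≡ 14 (mod 59), so λ ≡ 42·14 ≡ 57.
  x = λ² - 58 - 58 = 3249 - 116 ≡ 6; y = λ·(58 - 6) - 19 ≡ 54. → (6, 54)
3G: (6, 54) + (58, 19). λ = (19 - 54)/(58 - 6) ≡ 24/52 mod 59. 52⁻¹ ≡ 42 (mod 59), so λ ≡ 5.
  x = λ² - 6 - 58 = 25 - 64 ≡ 20; y = λ·(6 - 20) - 54 ≡ 53. → (20, 53)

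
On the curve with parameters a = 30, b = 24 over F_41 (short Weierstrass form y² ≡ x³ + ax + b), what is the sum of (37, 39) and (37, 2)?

O

The two points share x = 37 and their y-coordinates satisfy 39 + 2 ≡ 0 (mod 41), so they are inverses. Their sum is ∞.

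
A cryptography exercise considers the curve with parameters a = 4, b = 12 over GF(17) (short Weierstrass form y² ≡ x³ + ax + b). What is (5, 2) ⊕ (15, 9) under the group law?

(15, 8)

(5, 2) + (15, 9). λ = (9 - 2)/(15 - 5) ≡ 7/10 mod 17. 10⁻¹ ≡ 12 (mod 17), so λ ≡ 16.
  x = λ² - 5 - 15 = 256 - 20 ≡ 15; y = λ·(5 - 15) - 2 ≡ 8. → (15, 8)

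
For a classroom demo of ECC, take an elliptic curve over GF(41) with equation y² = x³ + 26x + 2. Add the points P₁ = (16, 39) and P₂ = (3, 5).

(40, 37)

(16, 39) + (3, 5). λ = (5 - 39)/(3 - 16) ≡ 7/28 mod 41. 28⁻¹ ≡ 22 (mod 41) since 28·22 = 616 ≡ 1, so λ ≡ 31.
  x = λ² - 16 - 3 = 961 - 19 ≡ 40; y = λ·(16 - 40) - 39 ≡ 37. → (40, 37)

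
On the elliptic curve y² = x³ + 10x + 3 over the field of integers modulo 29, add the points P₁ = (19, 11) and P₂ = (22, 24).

(10, 28)

(19, 11) + (22, 24). λ = (24 - 11)/(22 - 19) ≡ 13/3 mod 29. 3⁻¹ ≡ 10 (mod 29), so λ ≡ 14.
  x = λ² - 19 - 22 = 196 - 41 ≡ 10; y = λ·(19 - 10) - 11 ≡ 28. → (10, 28)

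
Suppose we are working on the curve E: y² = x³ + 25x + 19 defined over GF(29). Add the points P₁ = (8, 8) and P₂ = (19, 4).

(11, 1)

(8, 8) + (19, 4). λ = (4 - 8)/(19 - 8) ≡ 25/11 mod 29. 11⁻¹ ≡ 8 (mod 29) since 11·8 = 88 ≡ 1, so λ ≡ 26.
  x = λ² - 8 - 19 = 676 - 27 ≡ 11; y = λ·(8 - 11) - 8 ≡ 1. → (11, 1)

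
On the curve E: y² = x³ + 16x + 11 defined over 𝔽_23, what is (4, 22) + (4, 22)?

(4, 1)

tangent at (4, 22): λ = (3·4² + 16)/(2·22) ≡ 18/21. 21⁻¹ ≡ 11 (mod 23) since 21·11 = 231 ≡ 1, so λ ≡ 18·11 ≡ 14.
  x = λ² - 4 - 4 = 196 - 8 ≡ 4; y = λ·(4 - 4) - 22 ≡ 1. → (4, 1)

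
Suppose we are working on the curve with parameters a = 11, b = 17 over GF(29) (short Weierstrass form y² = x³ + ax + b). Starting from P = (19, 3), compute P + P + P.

(27, 4)

Repeated addition: build up to 3P.
2P: tangent at (19, 3): λ = (3·19² + 11)/(2·3) ≡ 21/6. 6⁻¹ ≡ 5 (mod 29) since 6·5 = 30 ≡ 1, so λ ≡ 21·5 ≡ 18.
  x = λ² - 19 - 19 = 324 - 38 ≡ 25; y = λ·(19 - 25) - 3 ≡ 5. → (25, 5)
3P: (25, 5) + (19, 3). λ = (3 - 5)/(19 - 25) ≡ 27/23 mod 29. 23⁻¹ ≡ 24 (mod 29), so λ ≡ 10.
  x = λ² - 25 - 19 = 100 - 44 ≡ 27; y = λ·(25 - 27) - 5 ≡ 4. → (27, 4)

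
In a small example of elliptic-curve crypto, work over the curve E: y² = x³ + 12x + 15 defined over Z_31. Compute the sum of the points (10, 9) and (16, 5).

(10, 9) + (16, 5). λ = (5 - 9)/(16 - 10) ≡ 27/6 mod 31. 6⁻¹ ≡ 26 (mod 31), so λ ≡ 20.
  x = λ² - 10 - 16 = 400 - 26 ≡ 2; y = λ·(10 - 2) - 9 ≡ 27. → (2, 27)

(2, 27)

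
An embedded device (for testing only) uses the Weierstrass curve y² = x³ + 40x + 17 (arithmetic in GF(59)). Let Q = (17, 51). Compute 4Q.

Repeated addition: build up to 4Q.
2Q: tangent at (17, 51): λ = (3·17² + 40)/(2·51) ≡ 22/43. 43⁻¹ ≡ 11 (mod 59), so λ ≡ 22·11 ≡ 6.
  x = λ² - 17 - 17 = 36 - 34 ≡ 2; y = λ·(17 - 2) - 51 ≡ 39. → (2, 39)
3Q: (2, 39) + (17, 51). λ = (51 - 39)/(17 - 2) ≡ 12/15 mod 59. 15⁻¹ ≡ 4 (mod 59) since 15·4 = 60 ≡ 1, so λ ≡ 48.
  x = λ² - 2 - 17 = 2304 - 19 ≡ 43; y = λ·(2 - 43) - 39 ≡ 58. → (43, 58)
4Q: (43, 58) + (17, 51). λ = (51 - 58)/(17 - 43) ≡ 52/33 mod 59. 33⁻¹ ≡ 34 (mod 59), so λ ≡ 57.
  x = λ² - 43 - 17 = 3249 - 60 ≡ 3; y = λ·(43 - 3) - 58 ≡ 39. → (3, 39)

(3, 39)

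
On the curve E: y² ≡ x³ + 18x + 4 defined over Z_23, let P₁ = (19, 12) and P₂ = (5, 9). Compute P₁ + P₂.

(17, 18)

(19, 12) + (5, 9). λ = (9 - 12)/(5 - 19) ≡ 20/9 mod 23. 9⁻¹ ≡ 18 (mod 23) since 9·18 = 162 ≡ 1, so λ ≡ 15.
  x = λ² - 19 - 5 = 225 - 24 ≡ 17; y = λ·(19 - 17) - 12 ≡ 18. → (17, 18)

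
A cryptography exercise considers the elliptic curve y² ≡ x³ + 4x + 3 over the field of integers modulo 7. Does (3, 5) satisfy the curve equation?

no

y² = 5² ≡ 4; x³ + 4x + 3 = 42 ≡ 0 (mod 7). 4 ≠ 0.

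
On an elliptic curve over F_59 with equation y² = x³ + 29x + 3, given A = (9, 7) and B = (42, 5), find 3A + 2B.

(20, 21)

First 3A:
Repeated addition: build up to 3A.
2A: tangent at (9, 7): λ = (3·9² + 29)/(2·7) ≡ 36/14. 14⁻¹ ≡ 38 (mod 59), so λ ≡ 36·38 ≡ 11.
  x = λ² - 9 - 9 = 121 - 18 ≡ 44; y = λ·(9 - 44) - 7 ≡ 21. → (44, 21)
3A: (44, 21) + (9, 7). λ = (7 - 21)/(9 - 44) ≡ 45/24 mod 59. 24⁻¹ ≡ 32 (mod 59), so λ ≡ 24.
  x = λ² - 44 - 9 = 576 - 53 ≡ 51; y = λ·(44 - 51) - 21 ≡ 47. → (51, 47)
3A = (51, 47).
Next 2B:
Repeated addition: build up to 2B.
2B: tangent at (42, 5): λ = (3·42² + 29)/(2·5) ≡ 11/10. 10⁻¹ ≡ 6 (mod 59) since 10·6 = 60 ≡ 1, so λ ≡ 11·6 ≡ 7.
  x = λ² - 42 - 42 = 49 - 84 ≡ 24; y = λ·(42 - 24) - 5 ≡ 3. → (24, 3)
2B = (24, 3).
Finally 3A + 2B:
(51, 47) + (24, 3). λ = (3 - 47)/(24 - 51) ≡ 15/32 mod 59. 32⁻¹ ≡ 24 (mod 59) since 32·24 = 768 ≡ 1, so λ ≡ 6.
  x = λ² - 51 - 24 = 36 - 75 ≡ 20; y = λ·(51 - 20) - 47 ≡ 21. → (20, 21)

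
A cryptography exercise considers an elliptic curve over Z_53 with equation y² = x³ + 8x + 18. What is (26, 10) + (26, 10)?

tangent at (26, 10): λ = (3·26² + 8)/(2·10) ≡ 22/20. 20⁻¹ ≡ 8 (mod 53), so λ ≡ 22·8 ≡ 17.
  x = λ² - 26 - 26 = 289 - 52 ≡ 25; y = λ·(26 - 25) - 10 ≡ 7. → (25, 7)

(25, 7)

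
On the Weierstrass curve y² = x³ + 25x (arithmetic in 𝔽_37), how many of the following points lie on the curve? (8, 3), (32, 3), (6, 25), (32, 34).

4

(8, 3): 3² ≡ 9, rhs ≡ 9 → on.
(32, 3): 3² ≡ 9, rhs ≡ 9 → on.
(6, 25): 25² ≡ 33, rhs ≡ 33 → on.
(32, 34): 34² ≡ 9, rhs ≡ 9 → on.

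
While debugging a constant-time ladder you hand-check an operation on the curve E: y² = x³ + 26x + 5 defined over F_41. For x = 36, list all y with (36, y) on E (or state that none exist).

x³ + 26x + 5 = 47597 ≡ 37 (mod 41).
Square roots of 37 mod 41: 18 and 23 (since 18² = 324 ≡ 37).

18, 23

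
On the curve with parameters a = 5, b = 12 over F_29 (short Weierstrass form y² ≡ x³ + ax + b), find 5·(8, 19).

(28, 8)

Write Q = (8, 19).
Double-and-add on 5 = (101)₂. Start with Q = (8, 19) for the leading 1-bit.
double: tangent at (8, 19): λ = (3·8² + 5)/(2·19) ≡ 23/9. 9⁻¹ ≡ 13 (mod 29) since 9·13 = 117 ≡ 1, so λ ≡ 23·13 ≡ 9.
  x = λ² - 8 - 8 = 81 - 16 ≡ 7; y = λ·(8 - 7) - 19 ≡ 19. → (7, 19)
double: tangent at (7, 19): λ = (3·7² + 5)/(2·19) ≡ 7/9. 9⁻¹ ≡ 13 (mod 29) since 9·13 = 117 ≡ 1, so λ ≡ 7·13 ≡ 4.
  x = λ² - 7 - 7 = 16 - 14 ≡ 2; y = λ·(7 - 2) - 19 ≡ 1. → (2, 1)
add Q: (2, 1) + (8, 19). λ = (19 - 1)/(8 - 2) ≡ 18/6 mod 29. 6⁻¹ ≡ 5 (mod 29), so λ ≡ 3.
  x = λ² - 2 - 8 = 9 - 10 ≡ 28; y = λ·(2 - 28) - 1 ≡ 8. → (28, 8)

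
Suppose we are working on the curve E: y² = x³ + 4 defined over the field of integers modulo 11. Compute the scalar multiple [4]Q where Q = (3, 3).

O

Double-and-add on 4 = (100)₂. Start with Q = (3, 3) for the leading 1-bit.
double: tangent at (3, 3): λ = (3·3² + 0)/(2·3) ≡ 5/6. 6⁻¹ ≡ 2 (mod 11), so λ ≡ 5·2 ≡ 10.
  x = λ² - 3 - 3 = 100 - 6 ≡ 6; y = λ·(3 - 6) - 3 ≡ 0. → (6, 0)
double: (6, 0) + (6, 0): same x and y₁ ≡ -y₂, so the sum is ∞.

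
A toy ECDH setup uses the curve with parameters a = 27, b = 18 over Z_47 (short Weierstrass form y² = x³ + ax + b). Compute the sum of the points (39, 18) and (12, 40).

(24, 22)

(39, 18) + (12, 40). λ = (40 - 18)/(12 - 39) ≡ 22/20 mod 47. 20⁻¹ ≡ 40 (mod 47), so λ ≡ 34.
  x = λ² - 39 - 12 = 1156 - 51 ≡ 24; y = λ·(39 - 24) - 18 ≡ 22. → (24, 22)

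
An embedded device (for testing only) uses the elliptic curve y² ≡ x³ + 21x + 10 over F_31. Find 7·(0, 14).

Write Q = (0, 14).
Repeated addition: build up to 7Q.
2Q: tangent at (0, 14): λ = (3·0² + 21)/(2·14) ≡ 21/28. 28⁻¹ ≡ 10 (mod 31), so λ ≡ 21·10 ≡ 24.
  x = λ² - 0 - 0 = 576 - 0 ≡ 18; y = λ·(0 - 18) - 14 ≡ 19. → (18, 19)
3Q: (18, 19) + (0, 14). λ = (14 - 19)/(0 - 18) ≡ 26/13 mod 31. 13⁻¹ ≡ 12 (mod 31) since 13·12 = 156 ≡ 1, so λ ≡ 2.
  x = λ² - 18 - 0 = 4 - 18 ≡ 17; y = λ·(18 - 17) - 19 ≡ 14. → (17, 14)
4Q: (17, 14) + (0, 14). λ = (14 - 14)/(0 - 17) ≡ 0/14 mod 31. 14⁻¹ ≡ 20 (mod 31) since 14·20 = 280 ≡ 1, so λ ≡ 0.
  x = λ² - 17 - 0 = 0 - 17 ≡ 14; y = λ·(17 - 14) - 14 ≡ 17. → (14, 17)
5Q: (14, 17) + (0, 14). λ = (14 - 17)/(0 - 14) ≡ 28/17 mod 31. 17⁻¹ ≡ 11 (mod 31), so λ ≡ 29.
  x = λ² - 14 - 0 = 841 - 14 ≡ 21; y = λ·(14 - 21) - 17 ≡ 28. → (21, 28)
6Q: (21, 28) + (0, 14). λ = (14 - 28)/(0 - 21) ≡ 17/10 mod 31. 10⁻¹ ≡ 28 (mod 31) since 10·28 = 280 ≡ 1, so λ ≡ 11.
  x = λ² - 21 - 0 = 121 - 21 ≡ 7; y = λ·(21 - 7) - 28 ≡ 2. → (7, 2)
7Q: (7, 2) + (0, 14). λ = (14 - 2)/(0 - 7) ≡ 12/24 mod 31. 24⁻¹ ≡ 22 (mod 31) since 24·22 = 528 ≡ 1, so λ ≡ 16.
  x = λ² - 7 - 0 = 256 - 7 ≡ 1; y = λ·(7 - 1) - 2 ≡ 1. → (1, 1)

(1, 1)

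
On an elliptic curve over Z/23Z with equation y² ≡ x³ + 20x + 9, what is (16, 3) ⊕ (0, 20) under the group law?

(19, 16)

(16, 3) + (0, 20). λ = (20 - 3)/(0 - 16) ≡ 17/7 mod 23. 7⁻¹ ≡ 10 (mod 23) since 7·10 = 70 ≡ 1, so λ ≡ 9.
  x = λ² - 16 - 0 = 81 - 16 ≡ 19; y = λ·(16 - 19) - 3 ≡ 16. → (19, 16)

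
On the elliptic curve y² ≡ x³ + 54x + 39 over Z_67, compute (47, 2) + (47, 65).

O

The two points share x = 47 and their y-coordinates satisfy 2 + 65 ≡ 0 (mod 67), so they are inverses. Their sum is the point at infinity.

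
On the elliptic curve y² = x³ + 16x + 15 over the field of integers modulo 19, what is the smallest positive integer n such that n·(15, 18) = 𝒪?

11

2P: tangent at (15, 18): λ = (3·15² + 16)/(2·18) ≡ 7/17. 17⁻¹ ≡ 9 (mod 19), so λ ≡ 7·9 ≡ 6.
  x = λ² - 15 - 15 = 36 - 30 ≡ 6; y = λ·(15 - 6) - 18 ≡ 17. → (6, 17)
3P: (6, 17) + (15, 18). λ = (18 - 17)/(15 - 6) ≡ 1/9 mod 19. 9⁻¹ ≡ 17 (mod 19), so λ ≡ 17.
  x = λ² - 6 - 15 = 289 - 21 ≡ 2; y = λ·(6 - 2) - 17 ≡ 13. → (2, 13)
4P: (2, 13) + (15, 18). λ = (18 - 13)/(15 - 2) ≡ 5/13 mod 19. 13⁻¹ ≡ 3 (mod 19), so λ ≡ 15.
  x = λ² - 2 - 15 = 225 - 17 ≡ 18; y = λ·(2 - 18) - 13 ≡ 13. → (18, 13)
5P: (18, 13) + (15, 18). λ = (18 - 13)/(15 - 18) ≡ 5/16 mod 19. 16⁻¹ ≡ 6 (mod 19), so λ ≡ 11.
  x = λ² - 18 - 15 = 121 - 33 ≡ 12; y = λ·(18 - 12) - 13 ≡ 15. → (12, 15)
6P: (12, 15) + (15, 18). λ = (18 - 15)/(15 - 12) ≡ 3/3 mod 19. 3⁻¹ ≡ 13 (mod 19) since 3·13 = 39 ≡ 1, so λ ≡ 1.
  x = λ² - 12 - 15 = 1 - 27 ≡ 12; y = λ·(12 - 12) - 15 ≡ 4. → (12, 4)
7P: (12, 4) + (15, 18). λ = (18 - 4)/(15 - 12) ≡ 14/3 mod 19. 3⁻¹ ≡ 13 (mod 19) since 3·13 = 39 ≡ 1, so λ ≡ 11.
  x = λ² - 12 - 15 = 121 - 27 ≡ 18; y = λ·(12 - 18) - 4 ≡ 6. → (18, 6)
8P: (18, 6) + (15, 18). λ = (18 - 6)/(15 - 18) ≡ 12/16 mod 19. 16⁻¹ ≡ 6 (mod 19) since 16·6 = 96 ≡ 1, so λ ≡ 15.
  x = λ² - 18 - 15 = 225 - 33 ≡ 2; y = λ·(18 - 2) - 6 ≡ 6. → (2, 6)
9P: (2, 6) + (15, 18). λ = (18 - 6)/(15 - 2) ≡ 12/13 mod 19. 13⁻¹ ≡ 3 (mod 19), so λ ≡ 17.
  x = λ² - 2 - 15 = 289 - 17 ≡ 6; y = λ·(2 - 6) - 6 ≡ 2. → (6, 2)
10P: (6, 2) + (15, 18). λ = (18 - 2)/(15 - 6) ≡ 16/9 mod 19. 9⁻¹ ≡ 17 (mod 19), so λ ≡ 6.
  x = λ² - 6 - 15 = 36 - 21 ≡ 15; y = λ·(6 - 15) - 2 ≡ 1. → (15, 1)
11P: (15, 1) + (15, 18): same x and y₁ ≡ -y₂, so the sum is 𝒪.
11P = 𝒪, so the order is 11.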